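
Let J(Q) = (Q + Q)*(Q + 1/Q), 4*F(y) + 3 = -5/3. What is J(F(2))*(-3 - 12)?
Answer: -425/6 ≈ -70.833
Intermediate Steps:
F(y) = -7/6 (F(y) = -3/4 + (-5/3)/4 = -3/4 + (-5*1/3)/4 = -3/4 + (1/4)*(-5/3) = -3/4 - 5/12 = -7/6)
J(Q) = 2*Q*(Q + 1/Q) (J(Q) = (2*Q)*(Q + 1/Q) = 2*Q*(Q + 1/Q))
J(F(2))*(-3 - 12) = (2 + 2*(-7/6)**2)*(-3 - 12) = (2 + 2*(49/36))*(-15) = (2 + 49/18)*(-15) = (85/18)*(-15) = -425/6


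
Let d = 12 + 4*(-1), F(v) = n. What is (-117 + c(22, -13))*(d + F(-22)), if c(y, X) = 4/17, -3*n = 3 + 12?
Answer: -5955/17 ≈ -350.29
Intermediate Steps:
n = -5 (n = -(3 + 12)/3 = -1/3*15 = -5)
c(y, X) = 4/17 (c(y, X) = 4*(1/17) = 4/17)
F(v) = -5
d = 8 (d = 12 - 4 = 8)
(-117 + c(22, -13))*(d + F(-22)) = (-117 + 4/17)*(8 - 5) = -1985/17*3 = -5955/17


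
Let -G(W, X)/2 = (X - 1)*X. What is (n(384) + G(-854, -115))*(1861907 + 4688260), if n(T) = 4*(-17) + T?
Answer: -172688602788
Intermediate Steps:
G(W, X) = -2*X*(-1 + X) (G(W, X) = -2*(X - 1)*X = -2*(-1 + X)*X = -2*X*(-1 + X))
n(T) = -68 + T
(n(384) + G(-854, -115))*(1861907 + 4688260) = ((-68 + 384) + 2*(-115)*(1 - 1*(-115)))*(1861907 + 4688260) = (316 + 2*(-115)*(1 + 115))*6550167 = (316 + 2*(-115)*116)*6550167 = (316 - 26680)*6550167 = -26364*6550167 = -172688602788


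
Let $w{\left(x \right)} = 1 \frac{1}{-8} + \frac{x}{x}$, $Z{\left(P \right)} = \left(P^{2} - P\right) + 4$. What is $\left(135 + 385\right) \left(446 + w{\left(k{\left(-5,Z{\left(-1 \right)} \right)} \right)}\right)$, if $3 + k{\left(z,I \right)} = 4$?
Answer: $232375$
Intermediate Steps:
$Z{\left(P \right)} = 4 + P^{2} - P$
$k{\left(z,I \right)} = 1$ ($k{\left(z,I \right)} = -3 + 4 = 1$)
$w{\left(x \right)} = \frac{7}{8}$ ($w{\left(x \right)} = 1 \left(- \frac{1}{8}\right) + 1 = - \frac{1}{8} + 1 = \frac{7}{8}$)
$\left(135 + 385\right) \left(446 + w{\left(k{\left(-5,Z{\left(-1 \right)} \right)} \right)}\right) = \left(135 + 385\right) \left(446 + \frac{7}{8}\right) = 520 \cdot \frac{3575}{8} = 232375$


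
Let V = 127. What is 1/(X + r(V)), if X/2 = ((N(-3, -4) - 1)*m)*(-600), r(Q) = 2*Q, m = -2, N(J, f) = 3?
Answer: 1/5054 ≈ 0.00019786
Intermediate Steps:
X = 4800 (X = 2*(((3 - 1)*(-2))*(-600)) = 2*((2*(-2))*(-600)) = 2*(-4*(-600)) = 2*2400 = 4800)
1/(X + r(V)) = 1/(4800 + 2*127) = 1/(4800 + 254) = 1/5054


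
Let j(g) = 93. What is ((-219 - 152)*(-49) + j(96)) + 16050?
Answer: 34322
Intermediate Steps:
((-219 - 152)*(-49) + j(96)) + 16050 = ((-219 - 152)*(-49) + 93) + 16050 = (-371*(-49) + 93) + 16050 = (18179 + 93) + 16050 = 18272 + 16050 = 34322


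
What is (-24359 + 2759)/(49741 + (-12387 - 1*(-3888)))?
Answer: -10800/20621 ≈ -0.52374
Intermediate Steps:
(-24359 + 2759)/(49741 + (-12387 - 1*(-3888))) = -21600/(49741 + (-12387 + 3888)) = -21600/(49741 - 8499) = -21600/41242 = -21600*1/41242 = -10800/20621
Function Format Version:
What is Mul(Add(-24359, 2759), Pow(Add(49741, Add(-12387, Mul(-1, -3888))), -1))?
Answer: Rational(-10800, 20621) ≈ -0.52374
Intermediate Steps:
Mul(Add(-24359, 2759), Pow(Add(49741, Add(-12387, Mul(-1, -3888))), -1)) = Mul(-21600, Pow(Add(49741, Add(-12387, 3888)), -1)) = Mul(-21600, Pow(Add(49741, -8499), -1)) = Mul(-21600, Pow(41242, -1)) = Mul(-21600, Rational(1, 41242)) = Rational(-10800, 20621)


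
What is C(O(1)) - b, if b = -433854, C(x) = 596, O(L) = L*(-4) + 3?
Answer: 434450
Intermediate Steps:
O(L) = 3 - 4*L (O(L) = -4*L + 3 = 3 - 4*L)
C(O(1)) - b = 596 - 1*(-433854) = 596 + 433854 = 434450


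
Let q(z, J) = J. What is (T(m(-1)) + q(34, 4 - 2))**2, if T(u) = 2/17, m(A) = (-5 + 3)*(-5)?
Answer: 1296/289 ≈ 4.4844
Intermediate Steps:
m(A) = 10 (m(A) = -2*(-5) = 10)
T(u) = 2/17 (T(u) = 2*(1/17) = 2/17)
(T(m(-1)) + q(34, 4 - 2))**2 = (2/17 + (4 - 2))**2 = (2/17 + 2)**2 = (36/17)**2 = 1296/289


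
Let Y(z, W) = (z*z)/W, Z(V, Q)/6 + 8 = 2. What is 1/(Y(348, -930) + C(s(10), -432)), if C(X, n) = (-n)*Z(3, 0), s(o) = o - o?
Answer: -155/2430744 ≈ -6.3766e-5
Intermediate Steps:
Z(V, Q) = -36 (Z(V, Q) = -48 + 6*2 = -48 + 12 = -36)
s(o) = 0
Y(z, W) = z**2/W
C(X, n) = 36*n (C(X, n) = -n*(-36) = 36*n)
1/(Y(348, -930) + C(s(10), -432)) = 1/(348**2/(-930) + 36*(-432)) = 1/(-1/930*121104 - 15552) = 1/(-20184/155 - 15552) = 1/(-2430744/155) = -155/2430744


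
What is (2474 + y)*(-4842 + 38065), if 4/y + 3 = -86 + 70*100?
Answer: 568040807414/6911 ≈ 8.2194e+7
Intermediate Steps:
y = 4/6911 (y = 4/(-3 + (-86 + 70*100)) = 4/(-3 + (-86 + 7000)) = 4/(-3 + 6914) = 4/6911 ≈ 0.00057879)
(2474 + y)*(-4842 + 38065) = (2474 + 4/6911)*(-4842 + 38065) = (17097818/6911)*33223 = 568040807414/6911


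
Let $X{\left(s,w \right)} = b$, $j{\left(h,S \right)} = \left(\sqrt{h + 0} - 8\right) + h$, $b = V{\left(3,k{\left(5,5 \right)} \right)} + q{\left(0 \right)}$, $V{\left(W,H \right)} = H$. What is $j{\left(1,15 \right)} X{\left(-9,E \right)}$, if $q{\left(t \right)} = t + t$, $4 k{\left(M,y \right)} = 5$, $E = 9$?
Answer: $- \frac{15}{2} \approx -7.5$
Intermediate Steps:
$k{\left(M,y \right)} = \frac{5}{4}$ ($k{\left(M,y \right)} = \frac{1}{4} \cdot 5 = \frac{5}{4}$)
$q{\left(t \right)} = 2 t$
$b = \frac{5}{4}$ ($b = \frac{5}{4} + 2 \cdot 0 = \frac{5}{4} + 0 = \frac{5}{4} \approx 1.25$)
$j{\left(h,S \right)} = -8 + h + \sqrt{h}$ ($j{\left(h,S \right)} = \left(\sqrt{h} - 8\right) + h = \left(-8 + \sqrt{h}\right) + h = -8 + h + \sqrt{h}$)
$X{\left(s,w \right)} = \frac{5}{4}$
$j{\left(1,15 \right)} X{\left(-9,E \right)} = \left(-8 + 1 + \sqrt{1}\right) \frac{5}{4} = \left(-8 + 1 + 1\right) \frac{5}{4} = \left(-6\right) \frac{5}{4} = - \frac{15}{2}$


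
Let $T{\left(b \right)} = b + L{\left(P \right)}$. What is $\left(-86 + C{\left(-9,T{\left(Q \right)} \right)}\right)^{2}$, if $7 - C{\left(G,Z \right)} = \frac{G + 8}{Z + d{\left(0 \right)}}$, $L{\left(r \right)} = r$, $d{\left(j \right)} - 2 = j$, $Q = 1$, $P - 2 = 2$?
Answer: $\frac{304704}{49} \approx 6218.4$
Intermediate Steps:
$P = 4$ ($P = 2 + 2 = 4$)
$d{\left(j \right)} = 2 + j$
$T{\left(b \right)} = 4 + b$ ($T{\left(b \right)} = b + 4 = 4 + b$)
$C{\left(G,Z \right)} = 7 - \frac{8 + G}{2 + Z}$ ($C{\left(G,Z \right)} = 7 - \frac{G + 8}{Z + \left(2 + 0\right)} = 7 - \frac{8 + G}{Z + 2} = 7 - \frac{8 + G}{2 + Z}$)
$\left(-86 + C{\left(-9,T{\left(Q \right)} \right)}\right)^{2} = \left(-86 + \frac{6 - -9 + 7 \left(4 + 1\right)}{2 + \left(4 + 1\right)}\right)^{2} = \left(-86 + \frac{6 + 9 + 7 \cdot 5}{2 + 5}\right)^{2} = \left(-86 + \frac{6 + 9 + 35}{7}\right)^{2} = \left(-86 + \frac{1}{7} \cdot 50\right)^{2} = \left(-86 + \frac{50}{7}\right)^{2} = \left(- \frac{552}{7}\right)^{2} = \frac{304704}{49}$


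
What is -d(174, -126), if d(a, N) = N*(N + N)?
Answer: -31752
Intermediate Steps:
d(a, N) = 2*N² (d(a, N) = N*(2*N) = 2*N²)
-d(174, -126) = -2*(-126)² = -2*15876 = -1*31752 = -31752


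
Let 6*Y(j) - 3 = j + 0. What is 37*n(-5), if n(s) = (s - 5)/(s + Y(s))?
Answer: 555/8 ≈ 69.375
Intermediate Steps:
Y(j) = ½ + j/6 (Y(j) = ½ + (j + 0)/6 = ½ + j/6)
n(s) = (-5 + s)/(½ + 7*s/6) (n(s) = (s - 5)/(s + (½ + s/6)) = (-5 + s)/(½ + 7*s/6))
37*n(-5) = 37*(6*(-5 - 5)/(3 + 7*(-5))) = 37*(6*(-10)/(3 - 35)) = 37*(6*(-10)/(-32)) = 37*(6*(-1/32)*(-10)) = 37*(15/8) = 555/8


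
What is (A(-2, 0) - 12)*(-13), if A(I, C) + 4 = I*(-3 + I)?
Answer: 78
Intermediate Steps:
A(I, C) = -4 + I*(-3 + I)
(A(-2, 0) - 12)*(-13) = ((-4 + (-2)² - 3*(-2)) - 12)*(-13) = ((-4 + 4 + 6) - 12)*(-13) = (6 - 12)*(-13) = -6*(-13) = 78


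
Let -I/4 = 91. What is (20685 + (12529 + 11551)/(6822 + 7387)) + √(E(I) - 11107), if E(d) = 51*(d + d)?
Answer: 293937245/14209 + I*√48235 ≈ 20687.0 + 219.62*I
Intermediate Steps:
I = -364 (I = -4*91 = -364)
E(d) = 102*d (E(d) = 51*(2*d) = 102*d)
(20685 + (12529 + 11551)/(6822 + 7387)) + √(E(I) - 11107) = (20685 + (12529 + 11551)/(6822 + 7387)) + √(102*(-364) - 11107) = (20685 + 24080/14209) + √(-37128 - 11107) = (20685 + 24080*(1/14209)) + √(-48235) = (20685 + 24080/14209) + I*√48235 = 293937245/14209 + I*√48235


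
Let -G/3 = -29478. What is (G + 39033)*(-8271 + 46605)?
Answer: 4886319978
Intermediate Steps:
G = 88434 (G = -3*(-29478) = 88434)
(G + 39033)*(-8271 + 46605) = (88434 + 39033)*(-8271 + 46605) = 127467*38334 = 4886319978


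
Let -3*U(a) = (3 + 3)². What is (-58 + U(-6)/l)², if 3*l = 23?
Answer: 1876900/529 ≈ 3548.0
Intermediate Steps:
l = 23/3 (l = (⅓)*23 = 23/3 ≈ 7.6667)
U(a) = -12 (U(a) = -(3 + 3)²/3 = -⅓*6² = -⅓*36 = -12)
(-58 + U(-6)/l)² = (-58 - 12/23/3)² = (-58 - 12*3/23)² = (-58 - 36/23)² = (-1370/23)² = 1876900/529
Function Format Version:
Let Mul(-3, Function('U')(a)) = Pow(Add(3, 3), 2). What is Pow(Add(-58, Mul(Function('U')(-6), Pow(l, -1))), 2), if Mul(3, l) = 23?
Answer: Rational(1876900, 529) ≈ 3548.0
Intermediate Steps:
l = Rational(23, 3) (l = Mul(Rational(1, 3), 23) = Rational(23, 3) ≈ 7.6667)
Function('U')(a) = -12 (Function('U')(a) = Mul(Rational(-1, 3), Pow(Add(3, 3), 2)) = Mul(Rational(-1, 3), Pow(6, 2)) = Mul(Rational(-1, 3), 36) = -12)
Pow(Add(-58, Mul(Function('U')(-6), Pow(l, -1))), 2) = Pow(Add(-58, Mul(-12, Pow(Rational(23, 3), -1))), 2) = Pow(Add(-58, Mul(-12, Rational(3, 23))), 2) = Pow(Add(-58, Rational(-36, 23)), 2) = Pow(Rational(-1370, 23), 2) = Rational(1876900, 529)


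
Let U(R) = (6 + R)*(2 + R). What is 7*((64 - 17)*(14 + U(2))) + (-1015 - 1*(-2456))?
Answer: 16575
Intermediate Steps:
U(R) = (2 + R)*(6 + R)
7*((64 - 17)*(14 + U(2))) + (-1015 - 1*(-2456)) = 7*((64 - 17)*(14 + (12 + 2² + 8*2))) + (-1015 - 1*(-2456)) = 7*(47*(14 + (12 + 4 + 16))) + (-1015 + 2456) = 7*(47*(14 + 32)) + 1441 = 7*(47*46) + 1441 = 7*2162 + 1441 = 15134 + 1441 = 16575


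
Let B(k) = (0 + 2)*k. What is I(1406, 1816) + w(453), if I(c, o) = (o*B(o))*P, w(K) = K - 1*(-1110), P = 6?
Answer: 39575835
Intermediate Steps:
B(k) = 2*k
w(K) = 1110 + K (w(K) = K + 1110 = 1110 + K)
I(c, o) = 12*o**2 (I(c, o) = (o*(2*o))*6 = (2*o**2)*6 = 12*o**2)
I(1406, 1816) + w(453) = 12*1816**2 + (1110 + 453) = 12*3297856 + 1563 = 39574272 + 1563 = 39575835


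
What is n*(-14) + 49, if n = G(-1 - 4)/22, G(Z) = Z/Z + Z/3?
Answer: 1631/33 ≈ 49.424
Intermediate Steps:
G(Z) = 1 + Z/3 (G(Z) = 1 + Z*(1/3) = 1 + Z/3)
n = -1/33 (n = (1 + (-1 - 4)/3)/22 = (1 + (1/3)*(-5))*(1/22) = (1 - 5/3)*(1/22) = -2/3*1/22 = -1/33 ≈ -0.030303)
n*(-14) + 49 = -1/33*(-14) + 49 = 14/33 + 49 = 1631/33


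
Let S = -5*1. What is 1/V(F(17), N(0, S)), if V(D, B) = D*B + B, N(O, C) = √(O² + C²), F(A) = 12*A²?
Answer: 1/17345 ≈ 5.7654e-5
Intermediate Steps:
S = -5
N(O, C) = √(C² + O²)
V(D, B) = B + B*D (V(D, B) = B*D + B = B + B*D)
1/V(F(17), N(0, S)) = 1/(√((-5)² + 0²)*(1 + 12*17²)) = 1/(√(25 + 0)*(1 + 12*289)) = 1/(√25*(1 + 3468)) = 1/(5*3469) = 1/17345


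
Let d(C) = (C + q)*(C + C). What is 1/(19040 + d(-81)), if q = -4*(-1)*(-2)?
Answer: 1/33458 ≈ 2.9888e-5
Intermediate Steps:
q = -8 (q = 4*(-2) = -8)
d(C) = 2*C*(-8 + C) (d(C) = (C - 8)*(C + C) = (-8 + C)*(2*C) = 2*C*(-8 + C))
1/(19040 + d(-81)) = 1/(19040 + 2*(-81)*(-8 - 81)) = 1/(19040 + 2*(-81)*(-89)) = 1/(19040 + 14418) = 1/33458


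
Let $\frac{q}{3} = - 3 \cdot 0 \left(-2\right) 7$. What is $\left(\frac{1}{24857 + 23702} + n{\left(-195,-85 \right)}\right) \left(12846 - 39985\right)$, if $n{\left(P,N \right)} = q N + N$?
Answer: $\frac{16002371778}{6937} \approx 2.3068 \cdot 10^{6}$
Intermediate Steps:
$q = 0$ ($q = 3 - 3 \cdot 0 \left(-2\right) 7 = 3 \left(-3\right) 0 \cdot 7 = 3 \cdot 0 \cdot 7 = 3 \cdot 0 = 0$)
$n{\left(P,N \right)} = N$ ($n{\left(P,N \right)} = 0 N + N = 0 + N = N$)
$\left(\frac{1}{24857 + 23702} + n{\left(-195,-85 \right)}\right) \left(12846 - 39985\right) = \left(\frac{1}{24857 + 23702} - 85\right) \left(12846 - 39985\right) = \left(\frac{1}{48559} - 85\right) \left(-27139\right) = \left(- \frac{4127514}{48559}\right) \left(-27139\right) = \frac{16002371778}{6937}$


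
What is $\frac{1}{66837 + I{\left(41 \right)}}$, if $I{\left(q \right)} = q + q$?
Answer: $\frac{1}{66919} \approx 1.4943 \cdot 10^{-5}$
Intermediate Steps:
$I{\left(q \right)} = 2 q$
$\frac{1}{66837 + I{\left(41 \right)}} = \frac{1}{66837 + 2 \cdot 41} = \frac{1}{66837 + 82} = \frac{1}{66919}$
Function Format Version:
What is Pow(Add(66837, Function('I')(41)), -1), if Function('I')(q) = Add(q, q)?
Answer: Rational(1, 66919) ≈ 1.4943e-5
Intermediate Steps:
Function('I')(q) = Mul(2, q)
Pow(Add(66837, Function('I')(41)), -1) = Pow(Add(66837, Mul(2, 41)), -1) = Pow(Add(66837, 82), -1) = Pow(66919, -1) = Rational(1, 66919)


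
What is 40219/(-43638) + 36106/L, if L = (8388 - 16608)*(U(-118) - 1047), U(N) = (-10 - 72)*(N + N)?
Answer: -36031023146/39083829225 ≈ -0.92189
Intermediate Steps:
U(N) = -164*N
L = -150467100 (L = (8388 - 16608)*(-164*(-118) - 1047) = -8220*(19352 - 1047) = -8220*18305 = -150467100)
40219/(-43638) + 36106/L = 40219/(-43638) + 36106/(-150467100) = 40219*(-1/43638) + 36106*(-1/150467100) = -40219/43638 - 2579/10747650 = -36031023146/39083829225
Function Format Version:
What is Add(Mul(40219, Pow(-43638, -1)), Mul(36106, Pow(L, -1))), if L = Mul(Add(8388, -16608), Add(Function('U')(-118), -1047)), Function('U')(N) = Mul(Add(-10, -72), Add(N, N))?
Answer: Rational(-36031023146, 39083829225) ≈ -0.92189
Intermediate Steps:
Function('U')(N) = Mul(-164, N) (Function('U')(N) = Mul(-82, Mul(2, N)) = Mul(-164, N))
L = -150467100 (L = Mul(Add(8388, -16608), Add(Mul(-164, -118), -1047)) = Mul(-8220, Add(19352, -1047)) = Mul(-8220, 18305) = -150467100)
Add(Mul(40219, Pow(-43638, -1)), Mul(36106, Pow(L, -1))) = Add(Mul(40219, Pow(-43638, -1)), Mul(36106, Pow(-150467100, -1))) = Add(Mul(40219, Rational(-1, 43638)), Mul(36106, Rational(-1, 150467100))) = Add(Rational(-40219, 43638), Rational(-2579, 10747650)) = Rational(-36031023146, 39083829225)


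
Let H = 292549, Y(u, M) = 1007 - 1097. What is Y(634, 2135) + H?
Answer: 292459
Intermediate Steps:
Y(u, M) = -90
Y(634, 2135) + H = -90 + 292549 = 292459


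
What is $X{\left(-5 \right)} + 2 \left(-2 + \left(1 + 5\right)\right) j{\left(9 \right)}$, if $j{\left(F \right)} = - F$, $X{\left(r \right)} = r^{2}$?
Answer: $-47$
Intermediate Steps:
$X{\left(-5 \right)} + 2 \left(-2 + \left(1 + 5\right)\right) j{\left(9 \right)} = \left(-5\right)^{2} + 2 \left(-2 + \left(1 + 5\right)\right) \left(\left(-1\right) 9\right) = 25 + 2 \left(-2 + 6\right) \left(-9\right) = 25 + 2 \cdot 4 \left(-9\right) = 25 + 8 \left(-9\right) = 25 - 72 = -47$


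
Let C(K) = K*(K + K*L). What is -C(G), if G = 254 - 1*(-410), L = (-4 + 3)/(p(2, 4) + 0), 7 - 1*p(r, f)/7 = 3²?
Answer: -3306720/7 ≈ -4.7239e+5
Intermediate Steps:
p(r, f) = -14 (p(r, f) = 49 - 7*3² = 49 - 7*9 = 49 - 63 = -14)
L = 1/14 (L = (-4 + 3)/(-14 + 0) = -1/(-14) = -1*(-1/14) = 1/14 ≈ 0.071429)
G = 664 (G = 254 + 410 = 664)
C(K) = 15*K²/14 (C(K) = K*(K + K*(1/14)) = K*(K + K/14) = K*(15*K/14) = 15*K²/14)
-C(G) = -15*664²/14 = -15*440896/14 = -1*3306720/7 = -3306720/7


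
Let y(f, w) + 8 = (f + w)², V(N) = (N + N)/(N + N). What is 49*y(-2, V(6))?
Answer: -343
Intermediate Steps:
V(N) = 1 (V(N) = (2*N)/((2*N)) = (2*N)*(1/(2*N)) = 1)
y(f, w) = -8 + (f + w)²
49*y(-2, V(6)) = 49*(-8 + (-2 + 1)²) = 49*(-8 + (-1)²) = 49*(-8 + 1) = 49*(-7) = -343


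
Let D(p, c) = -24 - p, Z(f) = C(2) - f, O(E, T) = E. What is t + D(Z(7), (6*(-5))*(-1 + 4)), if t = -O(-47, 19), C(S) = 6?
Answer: 24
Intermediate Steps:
Z(f) = 6 - f
t = 47 (t = -1*(-47) = 47)
t + D(Z(7), (6*(-5))*(-1 + 4)) = 47 + (-24 - (6 - 1*7)) = 47 + (-24 - (6 - 7)) = 47 + (-24 - 1*(-1)) = 47 + (-24 + 1) = 47 - 23 = 24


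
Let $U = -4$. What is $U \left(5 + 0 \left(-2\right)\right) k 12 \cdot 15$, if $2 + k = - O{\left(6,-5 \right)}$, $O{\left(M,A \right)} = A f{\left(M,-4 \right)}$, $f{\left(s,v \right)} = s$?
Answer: $-100800$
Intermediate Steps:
$O{\left(M,A \right)} = A M$
$k = 28$ ($k = -2 - \left(-5\right) 6 = -2 - -30 = -2 + 30 = 28$)
$U \left(5 + 0 \left(-2\right)\right) k 12 \cdot 15 = - 4 \left(5 + 0 \left(-2\right)\right) 28 \cdot 12 \cdot 15 = - 4 \left(5 + 0\right) 28 \cdot 12 \cdot 15 = \left(-4\right) 5 \cdot 28 \cdot 12 \cdot 15 = \left(-20\right) 28 \cdot 12 \cdot 15 = \left(-560\right) 12 \cdot 15 = \left(-6720\right) 15 = -100800$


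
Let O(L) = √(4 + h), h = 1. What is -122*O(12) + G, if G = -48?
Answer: -48 - 122*√5 ≈ -320.80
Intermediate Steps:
O(L) = √5 (O(L) = √(4 + 1) = √5)
-122*O(12) + G = -122*√5 - 48 = -48 - 122*√5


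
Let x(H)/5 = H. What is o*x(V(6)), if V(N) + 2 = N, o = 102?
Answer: 2040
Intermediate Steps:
V(N) = -2 + N
x(H) = 5*H
o*x(V(6)) = 102*(5*(-2 + 6)) = 102*(5*4) = 102*20 = 2040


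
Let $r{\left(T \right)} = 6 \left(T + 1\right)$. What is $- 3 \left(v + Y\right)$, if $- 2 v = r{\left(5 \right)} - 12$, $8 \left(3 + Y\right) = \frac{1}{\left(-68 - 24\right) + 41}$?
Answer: $\frac{6121}{136} \approx 45.007$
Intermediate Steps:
$r{\left(T \right)} = 6 + 6 T$ ($r{\left(T \right)} = 6 \left(1 + T\right) = 6 + 6 T$)
$Y = - \frac{1225}{408}$ ($Y = -3 + \frac{1}{8 \left(\left(-68 - 24\right) + 41\right)} = -3 + \frac{1}{8 \left(-92 + 41\right)} = -3 + \frac{1}{8 \left(-51\right)} = -3 + \frac{1}{8} \left(- \frac{1}{51}\right) = -3 - \frac{1}{408} = - \frac{1225}{408} \approx -3.0024$)
$v = -12$ ($v = - \frac{\left(6 + 6 \cdot 5\right) - 12}{2} = - \frac{\left(6 + 30\right) - 12}{2} = - \frac{36 - 12}{2} = \left(- \frac{1}{2}\right) 24 = -12$)
$- 3 \left(v + Y\right) = - 3 \left(-12 - \frac{1225}{408}\right) = \left(-3\right) \left(- \frac{6121}{408}\right) = \frac{6121}{136}$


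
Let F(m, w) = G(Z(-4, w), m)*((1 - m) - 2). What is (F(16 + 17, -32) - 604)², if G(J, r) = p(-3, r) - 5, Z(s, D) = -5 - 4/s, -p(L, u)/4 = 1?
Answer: 88804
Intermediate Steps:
p(L, u) = -4 (p(L, u) = -4*1 = -4)
G(J, r) = -9 (G(J, r) = -4 - 5 = -9)
F(m, w) = 9 + 9*m (F(m, w) = -9*((1 - m) - 2) = -9*(-1 - m) = 9 + 9*m)
(F(16 + 17, -32) - 604)² = ((9 + 9*(16 + 17)) - 604)² = ((9 + 9*33) - 604)² = ((9 + 297) - 604)² = (306 - 604)² = (-298)² = 88804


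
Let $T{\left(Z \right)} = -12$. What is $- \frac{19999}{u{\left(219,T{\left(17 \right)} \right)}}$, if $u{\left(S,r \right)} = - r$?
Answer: $- \frac{19999}{12} \approx -1666.6$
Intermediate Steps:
$- \frac{19999}{u{\left(219,T{\left(17 \right)} \right)}} = - \frac{19999}{\left(-1\right) \left(-12\right)} = - \frac{19999}{12}$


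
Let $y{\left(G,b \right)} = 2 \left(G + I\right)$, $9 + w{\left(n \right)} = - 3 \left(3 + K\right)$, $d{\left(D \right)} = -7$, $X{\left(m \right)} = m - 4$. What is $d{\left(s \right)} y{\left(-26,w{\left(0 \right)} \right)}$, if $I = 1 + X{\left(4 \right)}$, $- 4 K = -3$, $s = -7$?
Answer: $350$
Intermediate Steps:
$X{\left(m \right)} = -4 + m$ ($X{\left(m \right)} = m - 4 = -4 + m$)
$K = \frac{3}{4}$ ($K = \left(- \frac{1}{4}\right) \left(-3\right) = \frac{3}{4} \approx 0.75$)
$I = 1$ ($I = 1 + \left(-4 + 4\right) = 1 + 0 = 1$)
$w{\left(n \right)} = - \frac{81}{4}$ ($w{\left(n \right)} = -9 - 3 \left(3 + \frac{3}{4}\right) = -9 - \frac{45}{4} = - \frac{81}{4}$)
$y{\left(G,b \right)} = 2 + 2 G$ ($y{\left(G,b \right)} = 2 \left(G + 1\right) = 2 \left(1 + G\right) = 2 + 2 G$)
$d{\left(s \right)} y{\left(-26,w{\left(0 \right)} \right)} = - 7 \left(2 + 2 \left(-26\right)\right) = - 7 \left(2 - 52\right) = \left(-7\right) \left(-50\right) = 350$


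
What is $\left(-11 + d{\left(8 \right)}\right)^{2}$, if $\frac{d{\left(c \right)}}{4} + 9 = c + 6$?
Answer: $81$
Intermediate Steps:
$d{\left(c \right)} = -12 + 4 c$ ($d{\left(c \right)} = -36 + 4 \left(c + 6\right) = -36 + 4 \left(6 + c\right) = -36 + \left(24 + 4 c\right) = -12 + 4 c$)
$\left(-11 + d{\left(8 \right)}\right)^{2} = \left(-11 + \left(-12 + 4 \cdot 8\right)\right)^{2} = \left(-11 + \left(-12 + 32\right)\right)^{2} = \left(-11 + 20\right)^{2} = 9^{2} = 81$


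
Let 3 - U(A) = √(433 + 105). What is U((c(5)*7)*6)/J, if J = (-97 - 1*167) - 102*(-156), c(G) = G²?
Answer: 1/5216 - √538/15648 ≈ -0.0012906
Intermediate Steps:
J = 15648 (J = (-97 - 167) + 15912 = -264 + 15912 = 15648)
U(A) = 3 - √538 (U(A) = 3 - √(433 + 105) = 3 - √538)
U((c(5)*7)*6)/J = (3 - √538)/15648 = (3 - √538)*(1/15648) = 1/5216 - √538/15648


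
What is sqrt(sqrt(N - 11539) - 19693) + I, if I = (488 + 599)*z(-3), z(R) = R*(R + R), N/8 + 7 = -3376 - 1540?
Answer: 19566 + sqrt(-19693 + I*sqrt(50923)) ≈ 19567.0 + 140.33*I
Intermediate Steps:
N = -39384 (N = -56 + 8*(-3376 - 1540) = -56 + 8*(-4916) = -56 - 39328 = -39384)
z(R) = 2*R**2 (z(R) = R*(2*R) = 2*R**2)
I = 19566 (I = (488 + 599)*(2*(-3)**2) = 1087*(2*9) = 1087*18 = 19566)
sqrt(sqrt(N - 11539) - 19693) + I = sqrt(sqrt(-39384 - 11539) - 19693) + 19566 = sqrt(sqrt(-50923) - 19693) + 19566 = sqrt(I*sqrt(50923) - 19693) + 19566 = sqrt(-19693 + I*sqrt(50923)) + 19566 = 19566 + sqrt(-19693 + I*sqrt(50923))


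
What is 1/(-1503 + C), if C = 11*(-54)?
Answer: -1/2097 ≈ -0.00047687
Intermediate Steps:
C = -594
1/(-1503 + C) = 1/(-1503 - 594) = 1/(-2097) = -1/2097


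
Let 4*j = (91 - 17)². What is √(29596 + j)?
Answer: √30965 ≈ 175.97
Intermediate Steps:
j = 1369 (j = (91 - 17)²/4 = (¼)*74² = (¼)*5476 = 1369)
√(29596 + j) = √(29596 + 1369) = √30965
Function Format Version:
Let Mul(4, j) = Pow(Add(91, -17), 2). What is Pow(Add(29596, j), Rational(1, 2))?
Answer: Pow(30965, Rational(1, 2)) ≈ 175.97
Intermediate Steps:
j = 1369 (j = Mul(Rational(1, 4), Pow(Add(91, -17), 2)) = Mul(Rational(1, 4), Pow(74, 2)) = Mul(Rational(1, 4), 5476) = 1369)
Pow(Add(29596, j), Rational(1, 2)) = Pow(Add(29596, 1369), Rational(1, 2)) = Pow(30965, Rational(1, 2))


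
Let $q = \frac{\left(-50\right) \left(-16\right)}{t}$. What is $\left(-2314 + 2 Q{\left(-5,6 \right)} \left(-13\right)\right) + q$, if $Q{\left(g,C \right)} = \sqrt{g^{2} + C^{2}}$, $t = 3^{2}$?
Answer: $- \frac{20026}{9} - 26 \sqrt{61} \approx -2428.2$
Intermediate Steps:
$t = 9$
$Q{\left(g,C \right)} = \sqrt{C^{2} + g^{2}}$
$q = \frac{800}{9}$ ($q = \frac{\left(-50\right) \left(-16\right)}{9} = 800 \cdot \frac{1}{9} = \frac{800}{9} \approx 88.889$)
$\left(-2314 + 2 Q{\left(-5,6 \right)} \left(-13\right)\right) + q = \left(-2314 + 2 \sqrt{6^{2} + \left(-5\right)^{2}} \left(-13\right)\right) + \frac{800}{9} = \left(-2314 + 2 \sqrt{36 + 25} \left(-13\right)\right) + \frac{800}{9} = \left(-2314 + 2 \sqrt{61} \left(-13\right)\right) + \frac{800}{9} = \left(-2314 - 26 \sqrt{61}\right) + \frac{800}{9} = - \frac{20026}{9} - 26 \sqrt{61}$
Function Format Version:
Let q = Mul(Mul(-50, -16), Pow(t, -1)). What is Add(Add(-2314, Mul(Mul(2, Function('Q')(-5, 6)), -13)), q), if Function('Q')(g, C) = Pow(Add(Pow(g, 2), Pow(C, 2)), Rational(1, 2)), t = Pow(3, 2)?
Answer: Add(Rational(-20026, 9), Mul(-26, Pow(61, Rational(1, 2)))) ≈ -2428.2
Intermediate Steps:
t = 9
Function('Q')(g, C) = Pow(Add(Pow(C, 2), Pow(g, 2)), Rational(1, 2))
q = Rational(800, 9) (q = Mul(Mul(-50, -16), Pow(9, -1)) = Mul(800, Rational(1, 9)) = Rational(800, 9) ≈ 88.889)
Add(Add(-2314, Mul(Mul(2, Function('Q')(-5, 6)), -13)), q) = Add(Add(-2314, Mul(Mul(2, Pow(Add(Pow(6, 2), Pow(-5, 2)), Rational(1, 2))), -13)), Rational(800, 9)) = Add(Add(-2314, Mul(Mul(2, Pow(Add(36, 25), Rational(1, 2))), -13)), Rational(800, 9)) = Add(Add(-2314, Mul(Mul(2, Pow(61, Rational(1, 2))), -13)), Rational(800, 9)) = Add(Add(-2314, Mul(-26, Pow(61, Rational(1, 2)))), Rational(800, 9)) = Add(Rational(-20026, 9), Mul(-26, Pow(61, Rational(1, 2))))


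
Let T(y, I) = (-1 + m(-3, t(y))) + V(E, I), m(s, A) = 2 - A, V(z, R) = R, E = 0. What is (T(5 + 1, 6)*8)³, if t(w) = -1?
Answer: 262144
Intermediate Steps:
T(y, I) = 2 + I (T(y, I) = (-1 + (2 - 1*(-1))) + I = (-1 + (2 + 1)) + I = (-1 + 3) + I = 2 + I)
(T(5 + 1, 6)*8)³ = ((2 + 6)*8)³ = (8*8)³ = 64³ = 262144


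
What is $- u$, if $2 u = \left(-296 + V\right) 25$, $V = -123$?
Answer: $\frac{10475}{2} \approx 5237.5$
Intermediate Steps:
$u = - \frac{10475}{2}$ ($u = \frac{\left(-296 - 123\right) 25}{2} = \frac{\left(-419\right) 25}{2} = \frac{1}{2} \left(-10475\right) = - \frac{10475}{2} \approx -5237.5$)
$- u = \left(-1\right) \left(- \frac{10475}{2}\right) = \frac{10475}{2}$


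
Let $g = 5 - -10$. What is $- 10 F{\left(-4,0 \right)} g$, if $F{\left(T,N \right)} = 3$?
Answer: $-450$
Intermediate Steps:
$g = 15$ ($g = 5 + 10 = 15$)
$- 10 F{\left(-4,0 \right)} g = \left(-10\right) 3 \cdot 15 = \left(-30\right) 15 = -450$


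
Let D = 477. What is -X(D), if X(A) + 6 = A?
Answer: -471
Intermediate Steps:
X(A) = -6 + A
-X(D) = -(-6 + 477) = -1*471 = -471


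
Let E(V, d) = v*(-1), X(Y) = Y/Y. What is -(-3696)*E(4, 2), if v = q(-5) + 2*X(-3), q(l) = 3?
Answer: -18480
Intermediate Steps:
X(Y) = 1
v = 5 (v = 3 + 2*1 = 3 + 2 = 5)
E(V, d) = -5 (E(V, d) = 5*(-1) = -5)
-(-3696)*E(4, 2) = -(-3696)*(-5) = -44*420 = -18480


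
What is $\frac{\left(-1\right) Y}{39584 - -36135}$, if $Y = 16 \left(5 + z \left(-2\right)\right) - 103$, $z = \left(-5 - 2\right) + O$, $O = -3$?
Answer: $- \frac{297}{75719} \approx -0.0039224$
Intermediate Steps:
$z = -10$ ($z = \left(-5 - 2\right) - 3 = -7 - 3 = -10$)
$Y = 297$ ($Y = 16 \left(5 - -20\right) - 103 = 16 \left(5 + 20\right) - 103 = 16 \cdot 25 - 103 = 400 - 103 = 297$)
$\frac{\left(-1\right) Y}{39584 - -36135} = \frac{\left(-1\right) 297}{39584 - -36135} = - \frac{297}{39584 + 36135} = - \frac{297}{75719}$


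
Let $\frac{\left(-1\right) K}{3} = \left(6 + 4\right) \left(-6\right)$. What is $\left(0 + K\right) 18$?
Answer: $3240$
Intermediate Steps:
$K = 180$ ($K = - 3 \left(6 + 4\right) \left(-6\right) = - 3 \cdot 10 \left(-6\right) = \left(-3\right) \left(-60\right) = 180$)
$\left(0 + K\right) 18 = \left(0 + 180\right) 18 = 180 \cdot 18 = 3240$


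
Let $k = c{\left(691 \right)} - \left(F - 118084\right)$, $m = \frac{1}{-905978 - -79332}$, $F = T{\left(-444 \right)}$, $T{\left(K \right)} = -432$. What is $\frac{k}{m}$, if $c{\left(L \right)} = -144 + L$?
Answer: $-98422952698$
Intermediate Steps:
$F = -432$
$m = - \frac{1}{826646}$ ($m = \frac{1}{-905978 + 79332} = \frac{1}{-826646} = - \frac{1}{826646} \approx -1.2097 \cdot 10^{-6}$)
$k = 119063$ ($k = \left(-144 + 691\right) - \left(-432 - 118084\right) = 547 - \left(-432 - 118084\right) = 547 - -118516 = 547 + 118516 = 119063$)
$\frac{k}{m} = \frac{119063}{- \frac{1}{826646}} = 119063 \left(-826646\right) = -98422952698$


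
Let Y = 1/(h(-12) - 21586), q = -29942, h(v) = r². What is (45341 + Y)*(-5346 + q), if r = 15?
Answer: -34177454880800/21361 ≈ -1.6000e+9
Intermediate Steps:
h(v) = 225 (h(v) = 15² = 225)
Y = -1/21361 (Y = 1/(225 - 21586) = 1/(-21361) = -1/21361 ≈ -4.6814e-5)
(45341 + Y)*(-5346 + q) = (45341 - 1/21361)*(-5346 - 29942) = (968529100/21361)*(-35288) = -34177454880800/21361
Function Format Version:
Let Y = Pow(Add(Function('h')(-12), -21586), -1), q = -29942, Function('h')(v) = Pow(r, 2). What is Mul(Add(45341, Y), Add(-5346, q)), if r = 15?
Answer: Rational(-34177454880800, 21361) ≈ -1.6000e+9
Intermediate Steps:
Function('h')(v) = 225 (Function('h')(v) = Pow(15, 2) = 225)
Y = Rational(-1, 21361) (Y = Pow(Add(225, -21586), -1) = Pow(-21361, -1) = Rational(-1, 21361) ≈ -4.6814e-5)
Mul(Add(45341, Y), Add(-5346, q)) = Mul(Add(45341, Rational(-1, 21361)), Add(-5346, -29942)) = Mul(Rational(968529100, 21361), -35288) = Rational(-34177454880800, 21361)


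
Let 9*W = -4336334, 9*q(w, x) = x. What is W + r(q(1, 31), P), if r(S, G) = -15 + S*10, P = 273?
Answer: -4336159/9 ≈ -4.8180e+5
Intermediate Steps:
q(w, x) = x/9
r(S, G) = -15 + 10*S
W = -4336334/9 (W = (1/9)*(-4336334) = -4336334/9 ≈ -4.8182e+5)
W + r(q(1, 31), P) = -4336334/9 + (-15 + 10*((1/9)*31)) = -4336334/9 + (-15 + 10*(31/9)) = -4336334/9 + (-15 + 310/9) = -4336334/9 + 175/9 = -4336159/9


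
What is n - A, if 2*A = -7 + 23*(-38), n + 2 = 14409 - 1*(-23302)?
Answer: 76299/2 ≈ 38150.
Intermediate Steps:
n = 37709 (n = -2 + (14409 - 1*(-23302)) = -2 + (14409 + 23302) = -2 + 37711 = 37709)
A = -881/2 (A = (-7 + 23*(-38))/2 = (-7 - 874)/2 = (½)*(-881) = -881/2 ≈ -440.50)
n - A = 37709 - 1*(-881/2) = 37709 + 881/2 = 76299/2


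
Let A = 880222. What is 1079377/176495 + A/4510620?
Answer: 502401426563/79610187690 ≈ 6.3108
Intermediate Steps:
1079377/176495 + A/4510620 = 1079377/176495 + 880222/4510620 = 1079377*(1/176495) + 880222*(1/4510620) = 1079377/176495 + 440111/2255310 = 502401426563/79610187690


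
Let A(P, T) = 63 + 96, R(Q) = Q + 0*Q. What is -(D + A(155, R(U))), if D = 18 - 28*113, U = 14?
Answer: 2987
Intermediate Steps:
R(Q) = Q (R(Q) = Q + 0 = Q)
A(P, T) = 159
D = -3146 (D = 18 - 3164 = -3146)
-(D + A(155, R(U))) = -(-3146 + 159) = -1*(-2987) = 2987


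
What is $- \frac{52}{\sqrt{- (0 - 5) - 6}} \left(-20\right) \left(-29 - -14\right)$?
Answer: $15600 i \approx 15600.0 i$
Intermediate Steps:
$- \frac{52}{\sqrt{- (0 - 5) - 6}} \left(-20\right) \left(-29 - -14\right) = - \frac{52}{\sqrt{\left(-1\right) \left(-5\right) - 6}} \left(-20\right) \left(-29 + 14\right) = - \frac{52}{\sqrt{5 - 6}} \left(-20\right) \left(-15\right) = - \frac{52}{\sqrt{-1}} \left(-20\right) \left(-15\right) = - \frac{52}{i} \left(-20\right) \left(-15\right) = - 52 \left(- i\right) \left(-20\right) \left(-15\right) = 52 i \left(-20\right) \left(-15\right) = - 1040 i \left(-15\right) = 15600 i$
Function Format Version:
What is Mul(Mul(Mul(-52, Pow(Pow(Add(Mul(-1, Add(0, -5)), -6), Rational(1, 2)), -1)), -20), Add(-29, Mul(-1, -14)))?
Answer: Mul(15600, I) ≈ Mul(15600., I)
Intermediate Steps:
Mul(Mul(Mul(-52, Pow(Pow(Add(Mul(-1, Add(0, -5)), -6), Rational(1, 2)), -1)), -20), Add(-29, Mul(-1, -14))) = Mul(Mul(Mul(-52, Pow(Pow(Add(Mul(-1, -5), -6), Rational(1, 2)), -1)), -20), Add(-29, 14)) = Mul(Mul(Mul(-52, Pow(Pow(Add(5, -6), Rational(1, 2)), -1)), -20), -15) = Mul(Mul(Mul(-52, Pow(Pow(-1, Rational(1, 2)), -1)), -20), -15) = Mul(Mul(Mul(-52, Pow(I, -1)), -20), -15) = Mul(Mul(Mul(-52, Mul(-1, I)), -20), -15) = Mul(Mul(Mul(52, I), -20), -15) = Mul(Mul(-1040, I), -15) = Mul(15600, I)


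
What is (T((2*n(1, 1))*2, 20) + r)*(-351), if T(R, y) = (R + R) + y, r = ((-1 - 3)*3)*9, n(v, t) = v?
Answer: 28080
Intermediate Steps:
r = -108 (r = -4*3*9 = -12*9 = -108)
T(R, y) = y + 2*R (T(R, y) = 2*R + y = y + 2*R)
(T((2*n(1, 1))*2, 20) + r)*(-351) = ((20 + 2*((2*1)*2)) - 108)*(-351) = ((20 + 2*(2*2)) - 108)*(-351) = ((20 + 2*4) - 108)*(-351) = ((20 + 8) - 108)*(-351) = (28 - 108)*(-351) = -80*(-351) = 28080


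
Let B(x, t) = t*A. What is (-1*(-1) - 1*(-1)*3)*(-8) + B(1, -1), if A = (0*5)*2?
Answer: -32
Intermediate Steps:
A = 0 (A = 0*2 = 0)
B(x, t) = 0 (B(x, t) = t*0 = 0)
(-1*(-1) - 1*(-1)*3)*(-8) + B(1, -1) = (-1*(-1) - 1*(-1)*3)*(-8) + 0 = (1 + 1*3)*(-8) + 0 = (1 + 3)*(-8) + 0 = 4*(-8) + 0 = -32 + 0 = -32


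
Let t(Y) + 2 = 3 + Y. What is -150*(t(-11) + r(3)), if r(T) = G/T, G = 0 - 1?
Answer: 1550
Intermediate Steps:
G = -1
t(Y) = 1 + Y (t(Y) = -2 + (3 + Y) = 1 + Y)
r(T) = -1/T
-150*(t(-11) + r(3)) = -150*((1 - 11) - 1/3) = -150*(-10 - 1*1/3) = -150*(-10 - 1/3) = -150*(-31/3) = 1550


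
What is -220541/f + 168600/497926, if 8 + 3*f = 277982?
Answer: -47095479583/23068413654 ≈ -2.0416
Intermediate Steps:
f = 92658 (f = -8/3 + (⅓)*277982 = -8/3 + 277982/3 = 92658)
-220541/f + 168600/497926 = -220541/92658 + 168600/497926 = -220541*1/92658 + 168600*(1/497926) = -220541/92658 + 84300/248963 = -47095479583/23068413654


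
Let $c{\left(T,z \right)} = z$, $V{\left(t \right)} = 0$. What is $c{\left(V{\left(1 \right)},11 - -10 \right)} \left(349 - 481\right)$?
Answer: $-2772$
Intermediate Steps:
$c{\left(V{\left(1 \right)},11 - -10 \right)} \left(349 - 481\right) = \left(11 - -10\right) \left(349 - 481\right) = \left(11 + 10\right) \left(-132\right) = 21 \left(-132\right) = -2772$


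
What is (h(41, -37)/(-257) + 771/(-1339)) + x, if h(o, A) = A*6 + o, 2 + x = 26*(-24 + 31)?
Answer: 61986352/344123 ≈ 180.13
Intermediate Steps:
x = 180 (x = -2 + 26*(-24 + 31) = -2 + 26*7 = -2 + 182 = 180)
h(o, A) = o + 6*A (h(o, A) = 6*A + o = o + 6*A)
(h(41, -37)/(-257) + 771/(-1339)) + x = ((41 + 6*(-37))/(-257) + 771/(-1339)) + 180 = ((41 - 222)*(-1/257) + 771*(-1/1339)) + 180 = (-181*(-1/257) - 771/1339) + 180 = (181/257 - 771/1339) + 180 = 44212/344123 + 180 = 61986352/344123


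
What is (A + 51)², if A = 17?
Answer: 4624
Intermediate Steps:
(A + 51)² = (17 + 51)² = 68² = 4624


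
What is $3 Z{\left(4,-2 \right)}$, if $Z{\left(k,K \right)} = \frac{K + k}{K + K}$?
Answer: $- \frac{3}{2} \approx -1.5$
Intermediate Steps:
$Z{\left(k,K \right)} = \frac{K + k}{2 K}$
$3 Z{\left(4,-2 \right)} = 3 \frac{-2 + 4}{2 \left(-2\right)} = 3 \cdot \frac{1}{2} \left(- \frac{1}{2}\right) 2 = 3 \left(- \frac{1}{2}\right) = - \frac{3}{2}$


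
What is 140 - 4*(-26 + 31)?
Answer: 120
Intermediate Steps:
140 - 4*(-26 + 31) = 140 - 4*5 = 140 - 20 = 120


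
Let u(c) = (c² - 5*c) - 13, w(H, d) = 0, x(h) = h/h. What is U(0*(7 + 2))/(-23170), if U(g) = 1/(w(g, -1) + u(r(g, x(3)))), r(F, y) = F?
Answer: 1/301210 ≈ 3.3199e-6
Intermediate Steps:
x(h) = 1
u(c) = -13 + c² - 5*c
U(g) = 1/(-13 + g² - 5*g) (U(g) = 1/(0 + (-13 + g² - 5*g)) = 1/(-13 + g² - 5*g))
U(0*(7 + 2))/(-23170) = 1/(-13 + (0*(7 + 2))² - 0*(7 + 2)*(-23170)) = -1/23170/(-13 + (0*9)² - 0*9) = -1/23170/(-13 + 0² - 5*0) = -1/23170/(-13 + 0 + 0) = -1/23170/(-13) = -1/13*(-1/23170) = 1/301210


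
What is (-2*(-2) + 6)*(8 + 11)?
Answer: 190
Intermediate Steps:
(-2*(-2) + 6)*(8 + 11) = (4 + 6)*19 = 10*19 = 190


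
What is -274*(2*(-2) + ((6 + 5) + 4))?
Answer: -3014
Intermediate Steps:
-274*(2*(-2) + ((6 + 5) + 4)) = -274*(-4 + (11 + 4)) = -274*(-4 + 15) = -274*11 = -3014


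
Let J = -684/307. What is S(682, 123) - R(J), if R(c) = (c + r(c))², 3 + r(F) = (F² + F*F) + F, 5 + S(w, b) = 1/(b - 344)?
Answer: -21821194825847/1963115154221 ≈ -11.116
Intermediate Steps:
S(w, b) = -5 + 1/(-344 + b) (S(w, b) = -5 + 1/(b - 344) = -5 + 1/(-344 + b))
r(F) = -3 + F + 2*F² (r(F) = -3 + ((F² + F*F) + F) = -3 + ((F² + F²) + F) = -3 + (2*F² + F) = -3 + (F + 2*F²) = -3 + F + 2*F²)
J = -684/307 (J = -684*1/307 = -684/307 ≈ -2.2280)
R(c) = (-3 + 2*c + 2*c²)² (R(c) = (c + (-3 + c + 2*c²))² = (-3 + 2*c + 2*c²)²)
S(682, 123) - R(J) = (1721 - 5*123)/(-344 + 123) - (-3 + 2*(-684/307) + 2*(-684/307)²)² = (1721 - 615)/(-221) - (-3 - 1368/307 + 2*(467856/94249))² = -1/221*1106 - (-3 - 1368/307 + 935712/94249)² = -1106/221 - (232989/94249)² = -1106/221 - 1*54283874121/8882874001 = -1106/221 - 54283874121/8882874001 = -21821194825847/1963115154221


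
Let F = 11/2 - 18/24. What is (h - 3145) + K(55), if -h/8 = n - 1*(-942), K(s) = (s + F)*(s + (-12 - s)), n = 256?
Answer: -13446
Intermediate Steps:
F = 19/4 (F = 11*(1/2) - 18*1/24 = 11/2 - 3/4 = 19/4 ≈ 4.7500)
K(s) = -57 - 12*s (K(s) = (s + 19/4)*(s + (-12 - s)) = (19/4 + s)*(-12) = -57 - 12*s)
h = -9584 (h = -8*(256 - 1*(-942)) = -8*(256 + 942) = -8*1198 = -9584)
(h - 3145) + K(55) = (-9584 - 3145) + (-57 - 12*55) = -12729 + (-57 - 660) = -12729 - 717 = -13446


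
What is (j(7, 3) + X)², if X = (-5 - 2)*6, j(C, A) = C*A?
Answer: 441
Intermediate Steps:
j(C, A) = A*C
X = -42 (X = -7*6 = -42)
(j(7, 3) + X)² = (3*7 - 42)² = (21 - 42)² = (-21)² = 441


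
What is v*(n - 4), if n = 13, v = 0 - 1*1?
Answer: -9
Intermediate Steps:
v = -1 (v = 0 - 1 = -1)
v*(n - 4) = -(13 - 4) = -1*9 = -9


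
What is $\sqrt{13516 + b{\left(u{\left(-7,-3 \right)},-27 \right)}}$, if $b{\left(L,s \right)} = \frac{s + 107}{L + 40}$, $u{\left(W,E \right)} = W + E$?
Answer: $\frac{2 \sqrt{30417}}{3} \approx 116.27$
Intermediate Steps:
$u{\left(W,E \right)} = E + W$
$b{\left(L,s \right)} = \frac{107 + s}{40 + L}$
$\sqrt{13516 + b{\left(u{\left(-7,-3 \right)},-27 \right)}} = \sqrt{13516 + \frac{107 - 27}{40 - 10}} = \sqrt{13516 + \frac{1}{40 - 10} \cdot 80} = \sqrt{13516 + \frac{1}{30} \cdot 80} = \sqrt{13516 + \frac{8}{3}} = \sqrt{\frac{40556}{3}} = \frac{2 \sqrt{30417}}{3}$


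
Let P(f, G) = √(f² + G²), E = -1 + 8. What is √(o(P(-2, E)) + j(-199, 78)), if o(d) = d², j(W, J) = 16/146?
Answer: √283021/73 ≈ 7.2876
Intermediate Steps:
E = 7
j(W, J) = 8/73 (j(W, J) = 16*(1/146) = 8/73)
P(f, G) = √(G² + f²)
√(o(P(-2, E)) + j(-199, 78)) = √((√(7² + (-2)²))² + 8/73) = √((√(49 + 4))² + 8/73) = √((√53)² + 8/73) = √(53 + 8/73) = √(3877/73) = √283021/73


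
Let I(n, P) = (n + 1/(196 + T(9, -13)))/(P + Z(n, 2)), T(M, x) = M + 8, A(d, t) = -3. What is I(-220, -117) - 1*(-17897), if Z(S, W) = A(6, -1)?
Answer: 457494179/25560 ≈ 17899.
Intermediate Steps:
Z(S, W) = -3
T(M, x) = 8 + M
I(n, P) = (1/213 + n)/(-3 + P) (I(n, P) = (n + 1/(196 + (8 + 9)))/(P - 3) = (n + 1/(196 + 17))/(-3 + P) = (n + 1/213)/(-3 + P) = (1/213 + n)/(-3 + P))
I(-220, -117) - 1*(-17897) = (1/213 - 220)/(-3 - 117) - 1*(-17897) = -46859/213/(-120) + 17897 = -1/120*(-46859/213) + 17897 = 46859/25560 + 17897 = 457494179/25560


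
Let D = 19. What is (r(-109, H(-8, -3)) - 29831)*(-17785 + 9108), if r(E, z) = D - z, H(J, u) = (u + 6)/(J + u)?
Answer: 2845439933/11 ≈ 2.5868e+8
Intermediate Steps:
H(J, u) = (6 + u)/(J + u)
r(E, z) = 19 - z
(r(-109, H(-8, -3)) - 29831)*(-17785 + 9108) = ((19 - (6 - 3)/(-8 - 3)) - 29831)*(-17785 + 9108) = ((19 - 3/(-11)) - 29831)*(-8677) = ((19 - (-1)*3/11) - 29831)*(-8677) = ((19 - 1*(-3/11)) - 29831)*(-8677) = ((19 + 3/11) - 29831)*(-8677) = (212/11 - 29831)*(-8677) = -327929/11*(-8677) = 2845439933/11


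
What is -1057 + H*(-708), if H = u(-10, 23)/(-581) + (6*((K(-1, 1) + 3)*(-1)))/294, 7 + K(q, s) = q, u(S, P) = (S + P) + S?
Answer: -4577771/4067 ≈ -1125.6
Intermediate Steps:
u(S, P) = P + 2*S (u(S, P) = (P + S) + S = P + 2*S)
K(q, s) = -7 + q
H = 394/4067 (H = (23 + 2*(-10))/(-581) + (6*(((-7 - 1) + 3)*(-1)))/294 = (23 - 20)*(-1/581) + (6*((-8 + 3)*(-1)))*(1/294) = 3*(-1/581) + (6*(-5*(-1)))*(1/294) = -3/581 + (6*5)*(1/294) = -3/581 + 30*(1/294) = -3/581 + 5/49 = 394/4067 ≈ 0.096877)
-1057 + H*(-708) = -1057 + (394/4067)*(-708) = -1057 - 278952/4067 = -4577771/4067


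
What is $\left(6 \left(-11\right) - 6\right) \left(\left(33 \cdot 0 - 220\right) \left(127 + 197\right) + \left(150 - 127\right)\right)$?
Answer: $5130504$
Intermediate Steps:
$\left(6 \left(-11\right) - 6\right) \left(\left(33 \cdot 0 - 220\right) \left(127 + 197\right) + \left(150 - 127\right)\right) = \left(-66 - 6\right) \left(\left(0 - 220\right) 324 + 23\right) = - 72 \left(\left(-220\right) 324 + 23\right) = - 72 \left(-71280 + 23\right) = \left(-72\right) \left(-71257\right) = 5130504$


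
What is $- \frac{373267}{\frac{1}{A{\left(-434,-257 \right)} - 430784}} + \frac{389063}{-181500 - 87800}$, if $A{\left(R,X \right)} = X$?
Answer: $\frac{43328587488638037}{269300} \approx 1.6089 \cdot 10^{11}$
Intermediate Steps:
$- \frac{373267}{\frac{1}{A{\left(-434,-257 \right)} - 430784}} + \frac{389063}{-181500 - 87800} = - \frac{373267}{\frac{1}{-257 - 430784}} + \frac{389063}{-181500 - 87800} = - \frac{373267}{\frac{1}{-431041}} + \frac{389063}{-181500 - 87800} = - \frac{373267}{- \frac{1}{431041}} + \frac{389063}{-269300} = \left(-373267\right) \left(-431041\right) + 389063 \left(- \frac{1}{269300}\right) = 160893380947 - \frac{389063}{269300} = \frac{43328587488638037}{269300}$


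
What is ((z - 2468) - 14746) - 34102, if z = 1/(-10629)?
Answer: -545437765/10629 ≈ -51316.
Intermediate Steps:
z = -1/10629 ≈ -9.4082e-5
((z - 2468) - 14746) - 34102 = ((-1/10629 - 2468) - 14746) - 34102 = (-26232373/10629 - 14746) - 34102 = -182967607/10629 - 34102 = -545437765/10629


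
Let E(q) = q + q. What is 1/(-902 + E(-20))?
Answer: -1/942 ≈ -0.0010616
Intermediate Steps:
E(q) = 2*q
1/(-902 + E(-20)) = 1/(-902 + 2*(-20)) = 1/(-902 - 40) = 1/(-942) = -1/942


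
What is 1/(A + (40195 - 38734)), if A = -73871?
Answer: -1/72410 ≈ -1.3810e-5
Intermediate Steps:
1/(A + (40195 - 38734)) = 1/(-73871 + (40195 - 38734)) = 1/(-73871 + 1461) = 1/(-72410) = -1/72410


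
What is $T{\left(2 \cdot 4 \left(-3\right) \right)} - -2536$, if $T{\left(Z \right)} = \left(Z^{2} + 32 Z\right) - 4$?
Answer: $2340$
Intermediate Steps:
$T{\left(Z \right)} = -4 + Z^{2} + 32 Z$
$T{\left(2 \cdot 4 \left(-3\right) \right)} - -2536 = \left(-4 + \left(2 \cdot 4 \left(-3\right)\right)^{2} + 32 \cdot 2 \cdot 4 \left(-3\right)\right) - -2536 = \left(-4 + \left(2 \left(-12\right)\right)^{2} + 32 \cdot 2 \left(-12\right)\right) + 2536 = \left(-4 + \left(-24\right)^{2} + 32 \left(-24\right)\right) + 2536 = \left(-4 + 576 - 768\right) + 2536 = -196 + 2536 = 2340$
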